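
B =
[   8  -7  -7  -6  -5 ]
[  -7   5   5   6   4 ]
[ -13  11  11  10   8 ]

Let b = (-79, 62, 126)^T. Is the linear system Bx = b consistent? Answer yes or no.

Row reduce the augmented matrix [B | b].
R2 ← R2 + (7/8)·R1: [0, -9/8, -9/8, 3/4, -3/8, -57/8]
R3 ← R3 + (13/8)·R1: [0, -3/8, -3/8, 1/4, -1/8, -19/8]
R3 ← R3 − (1/3)·R2: [0, 0, 0, 0, 0, 0]
The echelon form has 2 nonzero rows, and every pivot lies in the first 5 columns, so rank(B) = rank([B|b]) = 2.
The system is consistent.

yes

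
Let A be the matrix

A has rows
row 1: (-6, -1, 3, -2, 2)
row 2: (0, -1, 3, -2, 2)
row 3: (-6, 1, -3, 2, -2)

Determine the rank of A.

Row reduce to echelon form.
R3 ← R3 − R1: [0, 2, -6, 4, -4]
R3 ← R3 + (2)·R2: [0, 0, 0, 0, 0]
Echelon form has 2 nonzero rows, so rank(A) = 2.

2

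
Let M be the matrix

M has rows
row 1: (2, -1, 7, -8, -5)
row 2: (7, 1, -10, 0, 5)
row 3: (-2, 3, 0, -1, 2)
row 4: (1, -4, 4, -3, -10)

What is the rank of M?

Row reduce to echelon form.
R2 ← R2 − (7/2)·R1: [0, 9/2, -69/2, 28, 45/2]
R3 ← R3 + R1: [0, 2, 7, -9, -3]
R4 ← R4 − (1/2)·R1: [0, -7/2, 1/2, 1, -15/2]
R3 ← R3 − (4/9)·R2: [0, 0, 67/3, -193/9, -13]
R4 ← R4 + (7/9)·R2: [0, 0, -79/3, 205/9, 10]
R4 ← R4 + (79/67)·R3: [0, 0, 0, -168/67, -357/67]
Echelon form has 4 nonzero rows, so rank(M) = 4.

4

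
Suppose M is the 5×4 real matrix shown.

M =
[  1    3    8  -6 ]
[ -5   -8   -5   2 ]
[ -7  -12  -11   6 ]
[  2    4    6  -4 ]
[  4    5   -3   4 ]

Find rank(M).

2

Row reduce to echelon form.
R2 ← R2 + (5)·R1: [0, 7, 35, -28]
R3 ← R3 + (7)·R1: [0, 9, 45, -36]
R4 ← R4 − (2)·R1: [0, -2, -10, 8]
R5 ← R5 − (4)·R1: [0, -7, -35, 28]
R3 ← R3 − (9/7)·R2: [0, 0, 0, 0]
R4 ← R4 + (2/7)·R2: [0, 0, 0, 0]
R5 ← R5 + R2: [0, 0, 0, 0]
Echelon form has 2 nonzero rows, so rank(M) = 2.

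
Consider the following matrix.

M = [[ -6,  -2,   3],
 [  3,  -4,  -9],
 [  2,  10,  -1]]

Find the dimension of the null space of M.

0

Row reduce to echelon form.
R2 ← R2 + (1/2)·R1: [0, -5, -15/2]
R3 ← R3 + (1/3)·R1: [0, 28/3, 0]
R3 ← R3 + (28/15)·R2: [0, 0, -14]
3 nonzero rows, so rank(M) = 3.
M has 3 columns; by rank–nullity, nullity = 3 − 3 = 0.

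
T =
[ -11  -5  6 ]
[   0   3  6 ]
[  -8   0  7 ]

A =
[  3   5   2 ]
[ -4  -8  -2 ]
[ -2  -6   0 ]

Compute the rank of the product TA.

First compute TA:
[[-25, -51, -12],
 [-24, -60,  -6],
 [-38, -82, -16]]
Now row reduce the product.
R2 ← R2 − (24/25)·R1: [0, -276/25, 138/25]
R3 ← R3 − (38/25)·R1: [0, -112/25, 56/25]
R3 ← R3 − (28/69)·R2: [0, 0, 0]
2 nonzero rows, so rank(TA) = 2.

2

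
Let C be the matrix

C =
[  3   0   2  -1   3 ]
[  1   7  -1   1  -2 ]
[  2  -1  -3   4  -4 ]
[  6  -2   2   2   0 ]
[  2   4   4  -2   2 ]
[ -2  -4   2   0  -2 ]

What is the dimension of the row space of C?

Row reduce to echelon form.
R2 ← R2 − (1/3)·R1: [0, 7, -5/3, 4/3, -3]
R3 ← R3 − (2/3)·R1: [0, -1, -13/3, 14/3, -6]
R4 ← R4 − (2)·R1: [0, -2, -2, 4, -6]
R5 ← R5 − (2/3)·R1: [0, 4, 8/3, -4/3, 0]
R6 ← R6 + (2/3)·R1: [0, -4, 10/3, -2/3, 0]
R3 ← R3 + (1/7)·R2: [0, 0, -32/7, 34/7, -45/7]
R4 ← R4 + (2/7)·R2: [0, 0, -52/21, 92/21, -48/7]
R5 ← R5 − (4/7)·R2: [0, 0, 76/21, -44/21, 12/7]
R6 ← R6 + (4/7)·R2: [0, 0, 50/21, 2/21, -12/7]
R4 ← R4 − (13/24)·R3: [0, 0, 0, 7/4, -27/8]
R5 ← R5 + (19/24)·R3: [0, 0, 0, 7/4, -27/8]
R6 ← R6 + (25/48)·R3: [0, 0, 0, 21/8, -81/16]
R5 ← R5 − R4: [0, 0, 0, 0, 0]
R6 ← R6 − (3/2)·R4: [0, 0, 0, 0, 0]
Echelon form has 4 nonzero rows, so rank(C) = 4.
The row space has dimension equal to the rank: 4.

4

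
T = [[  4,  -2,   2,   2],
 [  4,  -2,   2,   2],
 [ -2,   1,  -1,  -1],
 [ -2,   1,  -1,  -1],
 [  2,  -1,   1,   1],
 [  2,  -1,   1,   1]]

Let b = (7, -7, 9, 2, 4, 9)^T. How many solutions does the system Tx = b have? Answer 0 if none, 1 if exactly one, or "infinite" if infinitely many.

0

Row reduce the augmented matrix [T | b].
R2 ← R2 − R1: [0, 0, 0, 0, -14]
R3 ← R3 + (1/2)·R1: [0, 0, 0, 0, 25/2]
R4 ← R4 + (1/2)·R1: [0, 0, 0, 0, 11/2]
R5 ← R5 − (1/2)·R1: [0, 0, 0, 0, 1/2]
R6 ← R6 − (1/2)·R1: [0, 0, 0, 0, 11/2]
R3 ← R3 + (25/28)·R2: [0, 0, 0, 0, 0]
R4 ← R4 + (11/28)·R2: [0, 0, 0, 0, 0]
R5 ← R5 + (1/28)·R2: [0, 0, 0, 0, 0]
R6 ← R6 + (11/28)·R2: [0, 0, 0, 0, 0]
The echelon form has 2 nonzero rows; the last pivot sits in the augmented column, so rank(T) = 1 but rank([T|b]) = 2.
Since the ranks differ, the system is inconsistent.
It has no solutions.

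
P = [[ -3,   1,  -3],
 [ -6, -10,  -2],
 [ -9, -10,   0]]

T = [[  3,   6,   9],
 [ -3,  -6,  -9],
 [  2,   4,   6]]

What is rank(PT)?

1

First compute PT:
[[-18, -36, -54],
 [  8,  16,  24],
 [  3,   6,   9]]
Now row reduce the product.
R2 ← R2 + (4/9)·R1: [0, 0, 0]
R3 ← R3 + (1/6)·R1: [0, 0, 0]
1 nonzero row, so rank(PT) = 1.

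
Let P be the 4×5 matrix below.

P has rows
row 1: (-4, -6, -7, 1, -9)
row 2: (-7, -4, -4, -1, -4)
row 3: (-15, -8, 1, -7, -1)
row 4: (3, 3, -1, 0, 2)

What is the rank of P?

4

Row reduce to echelon form.
R2 ← R2 − (7/4)·R1: [0, 13/2, 33/4, -11/4, 47/4]
R3 ← R3 − (15/4)·R1: [0, 29/2, 109/4, -43/4, 131/4]
R4 ← R4 + (3/4)·R1: [0, -3/2, -25/4, 3/4, -19/4]
R3 ← R3 − (29/13)·R2: [0, 0, 115/13, -60/13, 85/13]
R4 ← R4 + (3/13)·R2: [0, 0, -113/26, 3/26, -53/26]
R4 ← R4 + (113/230)·R3: [0, 0, 0, -99/46, 27/23]
Echelon form has 4 nonzero rows, so rank(P) = 4.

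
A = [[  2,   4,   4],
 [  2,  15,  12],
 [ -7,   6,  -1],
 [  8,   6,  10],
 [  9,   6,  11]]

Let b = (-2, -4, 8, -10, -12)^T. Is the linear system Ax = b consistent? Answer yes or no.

Row reduce the augmented matrix [A | b].
R2 ← R2 − R1: [0, 11, 8, -2]
R3 ← R3 + (7/2)·R1: [0, 20, 13, 1]
R4 ← R4 − (4)·R1: [0, -10, -6, -2]
R5 ← R5 − (9/2)·R1: [0, -12, -7, -3]
R3 ← R3 − (20/11)·R2: [0, 0, -17/11, 51/11]
R4 ← R4 + (10/11)·R2: [0, 0, 14/11, -42/11]
R5 ← R5 + (12/11)·R2: [0, 0, 19/11, -57/11]
R4 ← R4 + (14/17)·R3: [0, 0, 0, 0]
R5 ← R5 + (19/17)·R3: [0, 0, 0, 0]
The echelon form has 3 nonzero rows, and every pivot lies in the first 3 columns, so rank(A) = rank([A|b]) = 3.
The system is consistent.

yes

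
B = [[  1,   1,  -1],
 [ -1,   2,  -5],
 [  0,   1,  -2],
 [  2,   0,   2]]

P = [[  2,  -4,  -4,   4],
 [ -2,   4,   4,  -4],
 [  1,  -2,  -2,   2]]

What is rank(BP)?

First compute BP:
[[ -1,   2,   2,  -2],
 [-11,  22,  22, -22],
 [ -4,   8,   8,  -8],
 [  6, -12, -12,  12]]
Now row reduce the product.
R2 ← R2 − (11)·R1: [0, 0, 0, 0]
R3 ← R3 − (4)·R1: [0, 0, 0, 0]
R4 ← R4 + (6)·R1: [0, 0, 0, 0]
1 nonzero row, so rank(BP) = 1.

1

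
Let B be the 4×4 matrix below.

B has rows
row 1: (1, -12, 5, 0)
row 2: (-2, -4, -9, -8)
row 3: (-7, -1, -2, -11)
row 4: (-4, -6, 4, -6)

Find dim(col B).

4

Row reduce to echelon form.
R2 ← R2 + (2)·R1: [0, -28, 1, -8]
R3 ← R3 + (7)·R1: [0, -85, 33, -11]
R4 ← R4 + (4)·R1: [0, -54, 24, -6]
R3 ← R3 − (85/28)·R2: [0, 0, 839/28, 93/7]
R4 ← R4 − (27/14)·R2: [0, 0, 309/14, 66/7]
R4 ← R4 − (618/839)·R3: [0, 0, 0, -300/839]
Echelon form has 4 nonzero rows, so rank(B) = 4.
The column space has dimension equal to the rank: 4.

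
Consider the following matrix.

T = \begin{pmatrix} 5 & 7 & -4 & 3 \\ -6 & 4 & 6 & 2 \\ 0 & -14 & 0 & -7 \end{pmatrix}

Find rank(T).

Row reduce to echelon form.
R2 ← R2 + (6/5)·R1: [0, 62/5, 6/5, 28/5]
R3 ← R3 + (35/31)·R2: [0, 0, 42/31, -21/31]
Echelon form has 3 nonzero rows, so rank(T) = 3.

3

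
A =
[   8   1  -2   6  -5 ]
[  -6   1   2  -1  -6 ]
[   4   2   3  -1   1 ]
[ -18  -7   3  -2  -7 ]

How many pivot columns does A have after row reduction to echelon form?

Row reduce to echelon form.
R2 ← R2 + (3/4)·R1: [0, 7/4, 1/2, 7/2, -39/4]
R3 ← R3 − (1/2)·R1: [0, 3/2, 4, -4, 7/2]
R4 ← R4 + (9/4)·R1: [0, -19/4, -3/2, 23/2, -73/4]
R3 ← R3 − (6/7)·R2: [0, 0, 25/7, -7, 83/7]
R4 ← R4 + (19/7)·R2: [0, 0, -1/7, 21, -313/7]
R4 ← R4 + (1/25)·R3: [0, 0, 0, 518/25, -1106/25]
Echelon form has 4 nonzero rows, so rank(A) = 4.
Each nonzero row contributes one pivot column: 4 pivot columns.

4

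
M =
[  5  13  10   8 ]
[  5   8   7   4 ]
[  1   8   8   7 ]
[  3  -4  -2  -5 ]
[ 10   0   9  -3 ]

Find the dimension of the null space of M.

1

Row reduce to echelon form.
R2 ← R2 − R1: [0, -5, -3, -4]
R3 ← R3 − (1/5)·R1: [0, 27/5, 6, 27/5]
R4 ← R4 − (3/5)·R1: [0, -59/5, -8, -49/5]
R5 ← R5 − (2)·R1: [0, -26, -11, -19]
R3 ← R3 + (27/25)·R2: [0, 0, 69/25, 27/25]
R4 ← R4 − (59/25)·R2: [0, 0, -23/25, -9/25]
R5 ← R5 − (26/5)·R2: [0, 0, 23/5, 9/5]
R4 ← R4 + (1/3)·R3: [0, 0, 0, 0]
R5 ← R5 − (5/3)·R3: [0, 0, 0, 0]
3 nonzero rows, so rank(M) = 3.
M has 4 columns; by rank–nullity, nullity = 4 − 3 = 1.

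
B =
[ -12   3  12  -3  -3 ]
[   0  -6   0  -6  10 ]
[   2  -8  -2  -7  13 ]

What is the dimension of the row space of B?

Row reduce to echelon form.
R3 ← R3 + (1/6)·R1: [0, -15/2, 0, -15/2, 25/2]
R3 ← R3 − (5/4)·R2: [0, 0, 0, 0, 0]
Echelon form has 2 nonzero rows, so rank(B) = 2.
The row space has dimension equal to the rank: 2.

2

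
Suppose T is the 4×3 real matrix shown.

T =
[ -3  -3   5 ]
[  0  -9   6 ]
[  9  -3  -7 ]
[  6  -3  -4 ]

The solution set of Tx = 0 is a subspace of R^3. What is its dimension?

1

Row reduce to echelon form.
R3 ← R3 + (3)·R1: [0, -12, 8]
R4 ← R4 + (2)·R1: [0, -9, 6]
R3 ← R3 − (4/3)·R2: [0, 0, 0]
R4 ← R4 − R2: [0, 0, 0]
2 nonzero rows, so rank(T) = 2.
T has 3 columns; by rank–nullity, nullity = 3 − 2 = 1.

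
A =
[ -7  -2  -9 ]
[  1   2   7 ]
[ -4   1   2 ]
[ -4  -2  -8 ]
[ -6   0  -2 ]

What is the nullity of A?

Row reduce to echelon form.
R2 ← R2 + (1/7)·R1: [0, 12/7, 40/7]
R3 ← R3 − (4/7)·R1: [0, 15/7, 50/7]
R4 ← R4 − (4/7)·R1: [0, -6/7, -20/7]
R5 ← R5 − (6/7)·R1: [0, 12/7, 40/7]
R3 ← R3 − (5/4)·R2: [0, 0, 0]
R4 ← R4 + (1/2)·R2: [0, 0, 0]
R5 ← R5 − R2: [0, 0, 0]
2 nonzero rows, so rank(A) = 2.
A has 3 columns; by rank–nullity, nullity = 3 − 2 = 1.

1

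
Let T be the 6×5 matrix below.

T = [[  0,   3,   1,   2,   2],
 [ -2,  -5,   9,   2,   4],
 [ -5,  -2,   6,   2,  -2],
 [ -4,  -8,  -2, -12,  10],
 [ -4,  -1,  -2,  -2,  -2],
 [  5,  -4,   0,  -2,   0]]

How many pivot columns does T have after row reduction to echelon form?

Row reduce to echelon form.
Swap R1 ↔ R2
R3 ← R3 − (5/2)·R1: [0, 21/2, -33/2, -3, -12]
R4 ← R4 − (2)·R1: [0, 2, -20, -16, 2]
R5 ← R5 − (2)·R1: [0, 9, -20, -6, -10]
R6 ← R6 + (5/2)·R1: [0, -33/2, 45/2, 3, 10]
R3 ← R3 − (7/2)·R2: [0, 0, -20, -10, -19]
R4 ← R4 − (2/3)·R2: [0, 0, -62/3, -52/3, 2/3]
R5 ← R5 − (3)·R2: [0, 0, -23, -12, -16]
R6 ← R6 + (11/2)·R2: [0, 0, 28, 14, 21]
R4 ← R4 − (31/30)·R3: [0, 0, 0, -7, 203/10]
R5 ← R5 − (23/20)·R3: [0, 0, 0, -1/2, 117/20]
R6 ← R6 + (7/5)·R3: [0, 0, 0, 0, -28/5]
R5 ← R5 − (1/14)·R4: [0, 0, 0, 0, 22/5]
R6 ← R6 + (14/11)·R5: [0, 0, 0, 0, 0]
Echelon form has 5 nonzero rows, so rank(T) = 5.
Each nonzero row contributes one pivot column: 5 pivot columns.

5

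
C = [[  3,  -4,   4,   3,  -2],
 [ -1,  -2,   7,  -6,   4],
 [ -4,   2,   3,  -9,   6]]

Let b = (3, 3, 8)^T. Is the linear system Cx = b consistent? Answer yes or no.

no

Row reduce the augmented matrix [C | b].
R2 ← R2 + (1/3)·R1: [0, -10/3, 25/3, -5, 10/3, 4]
R3 ← R3 + (4/3)·R1: [0, -10/3, 25/3, -5, 10/3, 12]
R3 ← R3 − R2: [0, 0, 0, 0, 0, 8]
The echelon form has 3 nonzero rows; the last pivot sits in the augmented column, so rank(C) = 2 but rank([C|b]) = 3.
Since the ranks differ, the system is inconsistent.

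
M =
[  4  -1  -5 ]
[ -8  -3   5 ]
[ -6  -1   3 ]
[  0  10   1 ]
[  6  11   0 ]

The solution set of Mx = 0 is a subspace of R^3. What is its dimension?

Row reduce to echelon form.
R2 ← R2 + (2)·R1: [0, -5, -5]
R3 ← R3 + (3/2)·R1: [0, -5/2, -9/2]
R5 ← R5 − (3/2)·R1: [0, 25/2, 15/2]
R3 ← R3 − (1/2)·R2: [0, 0, -2]
R4 ← R4 + (2)·R2: [0, 0, -9]
R5 ← R5 + (5/2)·R2: [0, 0, -5]
R4 ← R4 − (9/2)·R3: [0, 0, 0]
R5 ← R5 − (5/2)·R3: [0, 0, 0]
3 nonzero rows, so rank(M) = 3.
M has 3 columns; by rank–nullity, nullity = 3 − 3 = 0.

0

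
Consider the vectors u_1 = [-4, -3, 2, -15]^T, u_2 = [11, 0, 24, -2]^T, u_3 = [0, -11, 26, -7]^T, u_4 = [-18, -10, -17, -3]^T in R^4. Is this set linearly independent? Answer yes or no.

Form the matrix with these vectors as rows and row reduce.
R2 ← R2 + (11/4)·R1: [0, -33/4, 59/2, -173/4]
R4 ← R4 − (9/2)·R1: [0, 7/2, -26, 129/2]
R3 ← R3 − (4/3)·R2: [0, 0, -40/3, 152/3]
R4 ← R4 + (14/33)·R2: [0, 0, -445/33, 1523/33]
R4 ← R4 − (89/88)·R3: [0, 0, 0, -56/11]
4 nonzero rows, so the 4 vectors span a space of dimension 4.
Since 4 = 4, the vectors are linearly independent.

yes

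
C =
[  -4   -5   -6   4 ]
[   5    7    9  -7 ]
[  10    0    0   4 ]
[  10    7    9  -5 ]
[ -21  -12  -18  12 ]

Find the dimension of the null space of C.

1

Row reduce to echelon form.
R2 ← R2 + (5/4)·R1: [0, 3/4, 3/2, -2]
R3 ← R3 + (5/2)·R1: [0, -25/2, -15, 14]
R4 ← R4 + (5/2)·R1: [0, -11/2, -6, 5]
R5 ← R5 − (21/4)·R1: [0, 57/4, 27/2, -9]
R3 ← R3 + (50/3)·R2: [0, 0, 10, -58/3]
R4 ← R4 + (22/3)·R2: [0, 0, 5, -29/3]
R5 ← R5 − (19)·R2: [0, 0, -15, 29]
R4 ← R4 − (1/2)·R3: [0, 0, 0, 0]
R5 ← R5 + (3/2)·R3: [0, 0, 0, 0]
3 nonzero rows, so rank(C) = 3.
C has 4 columns; by rank–nullity, nullity = 4 − 3 = 1.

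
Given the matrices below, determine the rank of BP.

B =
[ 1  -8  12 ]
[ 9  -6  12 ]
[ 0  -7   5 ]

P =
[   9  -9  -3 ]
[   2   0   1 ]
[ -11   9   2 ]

First compute BP:
[[-139,  99,  13],
 [-63,  27,  -9],
 [-69,  45,   3]]
Now row reduce the product.
R2 ← R2 − (63/139)·R1: [0, -2484/139, -2070/139]
R3 ← R3 − (69/139)·R1: [0, -576/139, -480/139]
R3 ← R3 − (16/69)·R2: [0, 0, 0]
2 nonzero rows, so rank(BP) = 2.

2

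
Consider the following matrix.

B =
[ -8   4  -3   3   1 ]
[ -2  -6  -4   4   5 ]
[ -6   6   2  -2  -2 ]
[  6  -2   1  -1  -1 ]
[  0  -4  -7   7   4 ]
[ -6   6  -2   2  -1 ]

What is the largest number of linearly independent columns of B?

3

Row reduce to echelon form.
R2 ← R2 − (1/4)·R1: [0, -7, -13/4, 13/4, 19/4]
R3 ← R3 − (3/4)·R1: [0, 3, 17/4, -17/4, -11/4]
R4 ← R4 + (3/4)·R1: [0, 1, -5/4, 5/4, -1/4]
R6 ← R6 − (3/4)·R1: [0, 3, 1/4, -1/4, -7/4]
R3 ← R3 + (3/7)·R2: [0, 0, 20/7, -20/7, -5/7]
R4 ← R4 + (1/7)·R2: [0, 0, -12/7, 12/7, 3/7]
R5 ← R5 − (4/7)·R2: [0, 0, -36/7, 36/7, 9/7]
R6 ← R6 + (3/7)·R2: [0, 0, -8/7, 8/7, 2/7]
R4 ← R4 + (3/5)·R3: [0, 0, 0, 0, 0]
R5 ← R5 + (9/5)·R3: [0, 0, 0, 0, 0]
R6 ← R6 + (2/5)·R3: [0, 0, 0, 0, 0]
Echelon form has 3 nonzero rows, so rank(B) = 3.
The rank gives the maximum number of linearly independent columns: 3.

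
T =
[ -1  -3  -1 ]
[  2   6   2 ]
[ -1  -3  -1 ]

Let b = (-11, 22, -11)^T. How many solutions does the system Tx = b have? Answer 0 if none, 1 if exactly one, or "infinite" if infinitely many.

infinite

Row reduce the augmented matrix [T | b].
R2 ← R2 + (2)·R1: [0, 0, 0, 0]
R3 ← R3 − R1: [0, 0, 0, 0]
The echelon form has 1 nonzero rows, and every pivot lies in the first 3 columns, so rank(T) = rank([T|b]) = 1.
The system is consistent.
rank = 1 < 3 unknowns, so there are infinitely many solutions.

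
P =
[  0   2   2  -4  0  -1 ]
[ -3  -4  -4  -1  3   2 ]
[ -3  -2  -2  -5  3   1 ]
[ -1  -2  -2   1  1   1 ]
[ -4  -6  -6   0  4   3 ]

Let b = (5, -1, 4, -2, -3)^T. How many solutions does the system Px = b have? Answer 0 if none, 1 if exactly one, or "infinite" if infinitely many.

infinite

Row reduce the augmented matrix [P | b].
Swap R1 ↔ R2
R3 ← R3 − R1: [0, 2, 2, -4, 0, -1, 5]
R4 ← R4 − (1/3)·R1: [0, -2/3, -2/3, 4/3, 0, 1/3, -5/3]
R5 ← R5 − (4/3)·R1: [0, -2/3, -2/3, 4/3, 0, 1/3, -5/3]
R3 ← R3 − R2: [0, 0, 0, 0, 0, 0, 0]
R4 ← R4 + (1/3)·R2: [0, 0, 0, 0, 0, 0, 0]
R5 ← R5 + (1/3)·R2: [0, 0, 0, 0, 0, 0, 0]
The echelon form has 2 nonzero rows, and every pivot lies in the first 6 columns, so rank(P) = rank([P|b]) = 2.
The system is consistent.
rank = 2 < 6 unknowns, so there are infinitely many solutions.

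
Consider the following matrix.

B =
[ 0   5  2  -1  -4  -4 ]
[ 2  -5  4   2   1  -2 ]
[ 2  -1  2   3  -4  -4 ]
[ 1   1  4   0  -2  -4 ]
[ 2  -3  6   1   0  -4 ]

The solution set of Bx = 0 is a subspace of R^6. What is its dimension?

3

Row reduce to echelon form.
Swap R1 ↔ R2
R3 ← R3 − R1: [0, 4, -2, 1, -5, -2]
R4 ← R4 − (1/2)·R1: [0, 7/2, 2, -1, -5/2, -3]
R5 ← R5 − R1: [0, 2, 2, -1, -1, -2]
R3 ← R3 − (4/5)·R2: [0, 0, -18/5, 9/5, -9/5, 6/5]
R4 ← R4 − (7/10)·R2: [0, 0, 3/5, -3/10, 3/10, -1/5]
R5 ← R5 − (2/5)·R2: [0, 0, 6/5, -3/5, 3/5, -2/5]
R4 ← R4 + (1/6)·R3: [0, 0, 0, 0, 0, 0]
R5 ← R5 + (1/3)·R3: [0, 0, 0, 0, 0, 0]
3 nonzero rows, so rank(B) = 3.
B has 6 columns; by rank–nullity, nullity = 6 − 3 = 3.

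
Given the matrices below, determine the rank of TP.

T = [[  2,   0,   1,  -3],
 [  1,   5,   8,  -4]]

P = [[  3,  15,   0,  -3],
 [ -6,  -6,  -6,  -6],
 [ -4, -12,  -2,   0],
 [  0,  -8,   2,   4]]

First compute TP:
[[  2,  42,  -8, -18],
 [-59, -79, -54, -49]]
Now row reduce the product.
R2 ← R2 + (59/2)·R1: [0, 1160, -290, -580]
2 nonzero rows, so rank(TP) = 2.

2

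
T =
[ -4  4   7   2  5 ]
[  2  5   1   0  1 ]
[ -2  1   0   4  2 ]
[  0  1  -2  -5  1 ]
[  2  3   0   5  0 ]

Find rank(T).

Row reduce to echelon form.
R2 ← R2 + (1/2)·R1: [0, 7, 9/2, 1, 7/2]
R3 ← R3 − (1/2)·R1: [0, -1, -7/2, 3, -1/2]
R5 ← R5 + (1/2)·R1: [0, 5, 7/2, 6, 5/2]
R3 ← R3 + (1/7)·R2: [0, 0, -20/7, 22/7, 0]
R4 ← R4 − (1/7)·R2: [0, 0, -37/14, -36/7, 1/2]
R5 ← R5 − (5/7)·R2: [0, 0, 2/7, 37/7, 0]
R4 ← R4 − (37/40)·R3: [0, 0, 0, -161/20, 1/2]
R5 ← R5 + (1/10)·R3: [0, 0, 0, 28/5, 0]
R5 ← R5 + (16/23)·R4: [0, 0, 0, 0, 8/23]
Echelon form has 5 nonzero rows, so rank(T) = 5.

5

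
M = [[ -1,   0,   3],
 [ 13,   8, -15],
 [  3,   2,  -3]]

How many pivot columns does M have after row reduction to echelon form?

2

Row reduce to echelon form.
R2 ← R2 + (13)·R1: [0, 8, 24]
R3 ← R3 + (3)·R1: [0, 2, 6]
R3 ← R3 − (1/4)·R2: [0, 0, 0]
Echelon form has 2 nonzero rows, so rank(M) = 2.
Each nonzero row contributes one pivot column: 2 pivot columns.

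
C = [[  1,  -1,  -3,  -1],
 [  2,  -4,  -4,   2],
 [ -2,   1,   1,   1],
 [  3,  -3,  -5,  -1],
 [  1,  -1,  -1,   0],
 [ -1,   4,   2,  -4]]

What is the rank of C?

3

Row reduce to echelon form.
R2 ← R2 − (2)·R1: [0, -2, 2, 4]
R3 ← R3 + (2)·R1: [0, -1, -5, -1]
R4 ← R4 − (3)·R1: [0, 0, 4, 2]
R5 ← R5 − R1: [0, 0, 2, 1]
R6 ← R6 + R1: [0, 3, -1, -5]
R3 ← R3 − (1/2)·R2: [0, 0, -6, -3]
R6 ← R6 + (3/2)·R2: [0, 0, 2, 1]
R4 ← R4 + (2/3)·R3: [0, 0, 0, 0]
R5 ← R5 + (1/3)·R3: [0, 0, 0, 0]
R6 ← R6 + (1/3)·R3: [0, 0, 0, 0]
Echelon form has 3 nonzero rows, so rank(C) = 3.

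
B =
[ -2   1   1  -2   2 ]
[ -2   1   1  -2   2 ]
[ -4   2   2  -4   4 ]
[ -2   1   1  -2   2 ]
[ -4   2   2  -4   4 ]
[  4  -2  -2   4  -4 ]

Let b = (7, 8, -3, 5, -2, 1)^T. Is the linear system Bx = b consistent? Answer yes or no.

Row reduce the augmented matrix [B | b].
R2 ← R2 − R1: [0, 0, 0, 0, 0, 1]
R3 ← R3 − (2)·R1: [0, 0, 0, 0, 0, -17]
R4 ← R4 − R1: [0, 0, 0, 0, 0, -2]
R5 ← R5 − (2)·R1: [0, 0, 0, 0, 0, -16]
R6 ← R6 + (2)·R1: [0, 0, 0, 0, 0, 15]
R3 ← R3 + (17)·R2: [0, 0, 0, 0, 0, 0]
R4 ← R4 + (2)·R2: [0, 0, 0, 0, 0, 0]
R5 ← R5 + (16)·R2: [0, 0, 0, 0, 0, 0]
R6 ← R6 − (15)·R2: [0, 0, 0, 0, 0, 0]
The echelon form has 2 nonzero rows; the last pivot sits in the augmented column, so rank(B) = 1 but rank([B|b]) = 2.
Since the ranks differ, the system is inconsistent.

no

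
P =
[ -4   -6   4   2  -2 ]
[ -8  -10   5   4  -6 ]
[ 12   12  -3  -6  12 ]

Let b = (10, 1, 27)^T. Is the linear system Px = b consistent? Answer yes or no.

Row reduce the augmented matrix [P | b].
R2 ← R2 − (2)·R1: [0, 2, -3, 0, -2, -19]
R3 ← R3 + (3)·R1: [0, -6, 9, 0, 6, 57]
R3 ← R3 + (3)·R2: [0, 0, 0, 0, 0, 0]
The echelon form has 2 nonzero rows, and every pivot lies in the first 5 columns, so rank(P) = rank([P|b]) = 2.
The system is consistent.

yes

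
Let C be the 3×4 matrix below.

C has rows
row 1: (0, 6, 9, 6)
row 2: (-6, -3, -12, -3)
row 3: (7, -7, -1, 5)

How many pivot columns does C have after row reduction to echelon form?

3

Row reduce to echelon form.
Swap R1 ↔ R2
R3 ← R3 + (7/6)·R1: [0, -21/2, -15, 3/2]
R3 ← R3 + (7/4)·R2: [0, 0, 3/4, 12]
Echelon form has 3 nonzero rows, so rank(C) = 3.
Each nonzero row contributes one pivot column: 3 pivot columns.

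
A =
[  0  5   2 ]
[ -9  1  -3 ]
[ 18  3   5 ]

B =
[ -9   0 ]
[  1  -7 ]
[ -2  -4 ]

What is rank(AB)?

2

First compute AB:
[[  1, -43],
 [ 88,   5],
 [-169, -41]]
Now row reduce the product.
R2 ← R2 − (88)·R1: [0, 3789]
R3 ← R3 + (169)·R1: [0, -7308]
R3 ← R3 + (812/421)·R2: [0, 0]
2 nonzero rows, so rank(AB) = 2.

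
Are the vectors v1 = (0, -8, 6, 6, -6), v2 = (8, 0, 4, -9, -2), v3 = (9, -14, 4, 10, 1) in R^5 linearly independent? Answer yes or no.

yes

Form the matrix with these vectors as rows and row reduce.
Swap R1 ↔ R2
R3 ← R3 − (9/8)·R1: [0, -14, -1/2, 161/8, 13/4]
R3 ← R3 − (7/4)·R2: [0, 0, -11, 77/8, 55/4]
3 nonzero rows, so the 3 vectors span a space of dimension 3.
Since 3 = 3, the vectors are linearly independent.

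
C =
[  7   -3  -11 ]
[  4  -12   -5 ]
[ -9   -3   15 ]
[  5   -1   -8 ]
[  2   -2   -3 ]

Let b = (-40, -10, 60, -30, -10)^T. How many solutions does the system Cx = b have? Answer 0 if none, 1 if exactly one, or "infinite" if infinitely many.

Row reduce the augmented matrix [C | b].
R2 ← R2 − (4/7)·R1: [0, -72/7, 9/7, 90/7]
R3 ← R3 + (9/7)·R1: [0, -48/7, 6/7, 60/7]
R4 ← R4 − (5/7)·R1: [0, 8/7, -1/7, -10/7]
R5 ← R5 − (2/7)·R1: [0, -8/7, 1/7, 10/7]
R3 ← R3 − (2/3)·R2: [0, 0, 0, 0]
R4 ← R4 + (1/9)·R2: [0, 0, 0, 0]
R5 ← R5 − (1/9)·R2: [0, 0, 0, 0]
The echelon form has 2 nonzero rows, and every pivot lies in the first 3 columns, so rank(C) = rank([C|b]) = 2.
The system is consistent.
rank = 2 < 3 unknowns, so there are infinitely many solutions.

infinite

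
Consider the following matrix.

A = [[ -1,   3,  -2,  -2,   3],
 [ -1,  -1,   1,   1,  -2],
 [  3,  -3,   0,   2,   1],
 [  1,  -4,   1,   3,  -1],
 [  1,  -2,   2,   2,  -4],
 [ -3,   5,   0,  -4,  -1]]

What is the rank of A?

4

Row reduce to echelon form.
R2 ← R2 − R1: [0, -4, 3, 3, -5]
R3 ← R3 + (3)·R1: [0, 6, -6, -4, 10]
R4 ← R4 + R1: [0, -1, -1, 1, 2]
R5 ← R5 + R1: [0, 1, 0, 0, -1]
R6 ← R6 − (3)·R1: [0, -4, 6, 2, -10]
R3 ← R3 + (3/2)·R2: [0, 0, -3/2, 1/2, 5/2]
R4 ← R4 − (1/4)·R2: [0, 0, -7/4, 1/4, 13/4]
R5 ← R5 + (1/4)·R2: [0, 0, 3/4, 3/4, -9/4]
R6 ← R6 − R2: [0, 0, 3, -1, -5]
R4 ← R4 − (7/6)·R3: [0, 0, 0, -1/3, 1/3]
R5 ← R5 + (1/2)·R3: [0, 0, 0, 1, -1]
R6 ← R6 + (2)·R3: [0, 0, 0, 0, 0]
R5 ← R5 + (3)·R4: [0, 0, 0, 0, 0]
Echelon form has 4 nonzero rows, so rank(A) = 4.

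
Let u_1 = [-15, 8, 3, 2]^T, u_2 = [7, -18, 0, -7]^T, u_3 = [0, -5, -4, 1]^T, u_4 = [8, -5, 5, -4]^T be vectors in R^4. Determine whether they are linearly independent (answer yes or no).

Form the matrix with these vectors as rows and row reduce.
R2 ← R2 + (7/15)·R1: [0, -214/15, 7/5, -91/15]
R4 ← R4 + (8/15)·R1: [0, -11/15, 33/5, -44/15]
R3 ← R3 − (75/214)·R2: [0, 0, -961/214, 669/214]
R4 ← R4 − (11/214)·R2: [0, 0, 1397/214, -561/214]
R4 ← R4 + (1397/961)·R3: [0, 0, 0, 1848/961]
4 nonzero rows, so the 4 vectors span a space of dimension 4.
Since 4 = 4, the vectors are linearly independent.

yes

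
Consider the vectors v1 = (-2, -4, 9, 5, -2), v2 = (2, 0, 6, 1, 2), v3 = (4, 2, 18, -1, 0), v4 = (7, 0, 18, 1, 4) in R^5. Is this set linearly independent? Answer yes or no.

yes

Form the matrix with these vectors as rows and row reduce.
R2 ← R2 + R1: [0, -4, 15, 6, 0]
R3 ← R3 + (2)·R1: [0, -6, 36, 9, -4]
R4 ← R4 + (7/2)·R1: [0, -14, 99/2, 37/2, -3]
R3 ← R3 − (3/2)·R2: [0, 0, 27/2, 0, -4]
R4 ← R4 − (7/2)·R2: [0, 0, -3, -5/2, -3]
R4 ← R4 + (2/9)·R3: [0, 0, 0, -5/2, -35/9]
4 nonzero rows, so the 4 vectors span a space of dimension 4.
Since 4 = 4, the vectors are linearly independent.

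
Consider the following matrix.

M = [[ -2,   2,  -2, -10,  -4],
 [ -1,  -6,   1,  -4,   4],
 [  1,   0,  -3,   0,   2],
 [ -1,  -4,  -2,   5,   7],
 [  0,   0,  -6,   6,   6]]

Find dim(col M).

Row reduce to echelon form.
R2 ← R2 − (1/2)·R1: [0, -7, 2, 1, 6]
R3 ← R3 + (1/2)·R1: [0, 1, -4, -5, 0]
R4 ← R4 − (1/2)·R1: [0, -5, -1, 10, 9]
R3 ← R3 + (1/7)·R2: [0, 0, -26/7, -34/7, 6/7]
R4 ← R4 − (5/7)·R2: [0, 0, -17/7, 65/7, 33/7]
R4 ← R4 − (17/26)·R3: [0, 0, 0, 162/13, 54/13]
R5 ← R5 − (21/13)·R3: [0, 0, 0, 180/13, 60/13]
R5 ← R5 − (10/9)·R4: [0, 0, 0, 0, 0]
Echelon form has 4 nonzero rows, so rank(M) = 4.
The column space has dimension equal to the rank: 4.

4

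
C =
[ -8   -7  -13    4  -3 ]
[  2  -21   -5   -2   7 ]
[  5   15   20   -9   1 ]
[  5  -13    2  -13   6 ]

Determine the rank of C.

Row reduce to echelon form.
R2 ← R2 + (1/4)·R1: [0, -91/4, -33/4, -1, 25/4]
R3 ← R3 + (5/8)·R1: [0, 85/8, 95/8, -13/2, -7/8]
R4 ← R4 + (5/8)·R1: [0, -139/8, -49/8, -21/2, 33/8]
R3 ← R3 + (85/182)·R2: [0, 0, 730/91, -634/91, 186/91]
R4 ← R4 − (139/182)·R2: [0, 0, 16/91, -886/91, -59/91]
R4 ← R4 − (8/365)·R3: [0, 0, 0, -3498/365, -253/365]
Echelon form has 4 nonzero rows, so rank(C) = 4.

4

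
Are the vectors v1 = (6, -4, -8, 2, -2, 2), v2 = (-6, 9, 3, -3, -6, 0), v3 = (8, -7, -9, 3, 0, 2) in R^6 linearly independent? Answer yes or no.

Form the matrix with these vectors as rows and row reduce.
R2 ← R2 + R1: [0, 5, -5, -1, -8, 2]
R3 ← R3 − (4/3)·R1: [0, -5/3, 5/3, 1/3, 8/3, -2/3]
R3 ← R3 + (1/3)·R2: [0, 0, 0, 0, 0, 0]
2 nonzero rows, so the 3 vectors span a space of dimension 2.
Since 2 < 3, the vectors are linearly dependent.

no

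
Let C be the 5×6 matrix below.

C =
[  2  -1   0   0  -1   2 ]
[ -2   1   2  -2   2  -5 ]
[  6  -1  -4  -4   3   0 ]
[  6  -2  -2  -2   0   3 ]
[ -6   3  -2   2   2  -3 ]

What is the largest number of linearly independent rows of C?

Row reduce to echelon form.
R2 ← R2 + R1: [0, 0, 2, -2, 1, -3]
R3 ← R3 − (3)·R1: [0, 2, -4, -4, 6, -6]
R4 ← R4 − (3)·R1: [0, 1, -2, -2, 3, -3]
R5 ← R5 + (3)·R1: [0, 0, -2, 2, -1, 3]
Swap R2 ↔ R3
R4 ← R4 − (1/2)·R2: [0, 0, 0, 0, 0, 0]
R5 ← R5 + R3: [0, 0, 0, 0, 0, 0]
Echelon form has 3 nonzero rows, so rank(C) = 3.
The rank gives the maximum number of linearly independent rows: 3.

3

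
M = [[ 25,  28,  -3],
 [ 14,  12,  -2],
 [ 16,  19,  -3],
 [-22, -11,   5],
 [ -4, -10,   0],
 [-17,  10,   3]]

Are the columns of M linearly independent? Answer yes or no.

yes

Row reduce M to echelon form.
R2 ← R2 − (14/25)·R1: [0, -92/25, -8/25]
R3 ← R3 − (16/25)·R1: [0, 27/25, -27/25]
R4 ← R4 + (22/25)·R1: [0, 341/25, 59/25]
R5 ← R5 + (4/25)·R1: [0, -138/25, -12/25]
R6 ← R6 + (17/25)·R1: [0, 726/25, 24/25]
R3 ← R3 + (27/92)·R2: [0, 0, -27/23]
R4 ← R4 + (341/92)·R2: [0, 0, 27/23]
R5 ← R5 − (3/2)·R2: [0, 0, 0]
R6 ← R6 + (363/46)·R2: [0, 0, -36/23]
R4 ← R4 + R3: [0, 0, 0]
R6 ← R6 − (4/3)·R3: [0, 0, 0]
3 pivots among 3 columns.
Every column is a pivot column, so the columns are linearly independent.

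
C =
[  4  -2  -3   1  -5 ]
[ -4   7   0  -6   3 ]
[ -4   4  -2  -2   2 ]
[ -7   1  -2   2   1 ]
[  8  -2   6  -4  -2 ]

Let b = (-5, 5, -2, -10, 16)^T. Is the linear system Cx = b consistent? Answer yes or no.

yes

Row reduce the augmented matrix [C | b].
R2 ← R2 + R1: [0, 5, -3, -5, -2, 0]
R3 ← R3 + R1: [0, 2, -5, -1, -3, -7]
R4 ← R4 + (7/4)·R1: [0, -5/2, -29/4, 15/4, -31/4, -75/4]
R5 ← R5 − (2)·R1: [0, 2, 12, -6, 8, 26]
R3 ← R3 − (2/5)·R2: [0, 0, -19/5, 1, -11/5, -7]
R4 ← R4 + (1/2)·R2: [0, 0, -35/4, 5/4, -35/4, -75/4]
R5 ← R5 − (2/5)·R2: [0, 0, 66/5, -4, 44/5, 26]
R4 ← R4 − (175/76)·R3: [0, 0, 0, -20/19, -70/19, -50/19]
R5 ← R5 + (66/19)·R3: [0, 0, 0, -10/19, 22/19, 32/19]
R5 ← R5 − (1/2)·R4: [0, 0, 0, 0, 3, 3]
The echelon form has 5 nonzero rows, and every pivot lies in the first 5 columns, so rank(C) = rank([C|b]) = 5.
The system is consistent.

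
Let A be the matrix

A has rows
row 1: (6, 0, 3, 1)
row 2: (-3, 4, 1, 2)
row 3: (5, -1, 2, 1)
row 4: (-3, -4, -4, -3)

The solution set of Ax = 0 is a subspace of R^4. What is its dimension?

1

Row reduce to echelon form.
R2 ← R2 + (1/2)·R1: [0, 4, 5/2, 5/2]
R3 ← R3 − (5/6)·R1: [0, -1, -1/2, 1/6]
R4 ← R4 + (1/2)·R1: [0, -4, -5/2, -5/2]
R3 ← R3 + (1/4)·R2: [0, 0, 1/8, 19/24]
R4 ← R4 + R2: [0, 0, 0, 0]
3 nonzero rows, so rank(A) = 3.
A has 4 columns; by rank–nullity, nullity = 4 − 3 = 1.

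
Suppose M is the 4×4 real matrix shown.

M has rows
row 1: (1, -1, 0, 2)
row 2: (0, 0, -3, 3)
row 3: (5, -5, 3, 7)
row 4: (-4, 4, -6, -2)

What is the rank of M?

Row reduce to echelon form.
R3 ← R3 − (5)·R1: [0, 0, 3, -3]
R4 ← R4 + (4)·R1: [0, 0, -6, 6]
R3 ← R3 + R2: [0, 0, 0, 0]
R4 ← R4 − (2)·R2: [0, 0, 0, 0]
Echelon form has 2 nonzero rows, so rank(M) = 2.

2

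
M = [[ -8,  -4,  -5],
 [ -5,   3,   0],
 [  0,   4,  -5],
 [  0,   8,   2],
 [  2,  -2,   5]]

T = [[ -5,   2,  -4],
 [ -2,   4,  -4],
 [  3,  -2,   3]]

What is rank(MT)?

First compute MT:
[[ 33, -22,  33],
 [ 19,   2,   8],
 [-23,  26, -31],
 [-10,  28, -26],
 [  9, -14,  15]]
Now row reduce the product.
R2 ← R2 − (19/33)·R1: [0, 44/3, -11]
R3 ← R3 + (23/33)·R1: [0, 32/3, -8]
R4 ← R4 + (10/33)·R1: [0, 64/3, -16]
R5 ← R5 − (3/11)·R1: [0, -8, 6]
R3 ← R3 − (8/11)·R2: [0, 0, 0]
R4 ← R4 − (16/11)·R2: [0, 0, 0]
R5 ← R5 + (6/11)·R2: [0, 0, 0]
2 nonzero rows, so rank(MT) = 2.

2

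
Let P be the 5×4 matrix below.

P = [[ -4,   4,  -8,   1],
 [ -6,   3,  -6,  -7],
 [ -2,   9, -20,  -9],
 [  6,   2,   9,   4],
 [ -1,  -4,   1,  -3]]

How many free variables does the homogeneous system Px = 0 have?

0

Row reduce to echelon form.
R2 ← R2 − (3/2)·R1: [0, -3, 6, -17/2]
R3 ← R3 − (1/2)·R1: [0, 7, -16, -19/2]
R4 ← R4 + (3/2)·R1: [0, 8, -3, 11/2]
R5 ← R5 − (1/4)·R1: [0, -5, 3, -13/4]
R3 ← R3 + (7/3)·R2: [0, 0, -2, -88/3]
R4 ← R4 + (8/3)·R2: [0, 0, 13, -103/6]
R5 ← R5 − (5/3)·R2: [0, 0, -7, 131/12]
R4 ← R4 + (13/2)·R3: [0, 0, 0, -1247/6]
R5 ← R5 − (7/2)·R3: [0, 0, 0, 1363/12]
R5 ← R5 + (47/86)·R4: [0, 0, 0, 0]
4 nonzero rows, so rank(P) = 4.
P has 4 columns; by rank–nullity, nullity = 4 − 4 = 0.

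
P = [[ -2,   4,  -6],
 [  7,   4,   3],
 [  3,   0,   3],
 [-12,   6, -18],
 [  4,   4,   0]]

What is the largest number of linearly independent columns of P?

2

Row reduce to echelon form.
R2 ← R2 + (7/2)·R1: [0, 18, -18]
R3 ← R3 + (3/2)·R1: [0, 6, -6]
R4 ← R4 − (6)·R1: [0, -18, 18]
R5 ← R5 + (2)·R1: [0, 12, -12]
R3 ← R3 − (1/3)·R2: [0, 0, 0]
R4 ← R4 + R2: [0, 0, 0]
R5 ← R5 − (2/3)·R2: [0, 0, 0]
Echelon form has 2 nonzero rows, so rank(P) = 2.
The rank gives the maximum number of linearly independent columns: 2.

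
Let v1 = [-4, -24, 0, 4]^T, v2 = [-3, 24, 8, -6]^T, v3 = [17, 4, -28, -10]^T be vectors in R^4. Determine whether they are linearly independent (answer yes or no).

Form the matrix with these vectors as rows and row reduce.
R2 ← R2 − (3/4)·R1: [0, 42, 8, -9]
R3 ← R3 + (17/4)·R1: [0, -98, -28, 7]
R3 ← R3 + (7/3)·R2: [0, 0, -28/3, -14]
3 nonzero rows, so the 3 vectors span a space of dimension 3.
Since 3 = 3, the vectors are linearly independent.

yes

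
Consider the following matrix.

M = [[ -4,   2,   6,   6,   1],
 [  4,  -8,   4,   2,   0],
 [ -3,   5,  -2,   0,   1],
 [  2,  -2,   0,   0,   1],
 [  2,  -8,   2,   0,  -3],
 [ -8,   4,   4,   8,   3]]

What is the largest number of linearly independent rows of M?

Row reduce to echelon form.
R2 ← R2 + R1: [0, -6, 10, 8, 1]
R3 ← R3 − (3/4)·R1: [0, 7/2, -13/2, -9/2, 1/4]
R4 ← R4 + (1/2)·R1: [0, -1, 3, 3, 3/2]
R5 ← R5 + (1/2)·R1: [0, -7, 5, 3, -5/2]
R6 ← R6 − (2)·R1: [0, 0, -8, -4, 1]
R3 ← R3 + (7/12)·R2: [0, 0, -2/3, 1/6, 5/6]
R4 ← R4 − (1/6)·R2: [0, 0, 4/3, 5/3, 4/3]
R5 ← R5 − (7/6)·R2: [0, 0, -20/3, -19/3, -11/3]
R4 ← R4 + (2)·R3: [0, 0, 0, 2, 3]
R5 ← R5 − (10)·R3: [0, 0, 0, -8, -12]
R6 ← R6 − (12)·R3: [0, 0, 0, -6, -9]
R5 ← R5 + (4)·R4: [0, 0, 0, 0, 0]
R6 ← R6 + (3)·R4: [0, 0, 0, 0, 0]
Echelon form has 4 nonzero rows, so rank(M) = 4.
The rank gives the maximum number of linearly independent rows: 4.

4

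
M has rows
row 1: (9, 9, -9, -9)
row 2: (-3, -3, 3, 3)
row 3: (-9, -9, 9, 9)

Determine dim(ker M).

Row reduce to echelon form.
R2 ← R2 + (1/3)·R1: [0, 0, 0, 0]
R3 ← R3 + R1: [0, 0, 0, 0]
1 nonzero row, so rank(M) = 1.
M has 4 columns; by rank–nullity, nullity = 4 − 1 = 3.

3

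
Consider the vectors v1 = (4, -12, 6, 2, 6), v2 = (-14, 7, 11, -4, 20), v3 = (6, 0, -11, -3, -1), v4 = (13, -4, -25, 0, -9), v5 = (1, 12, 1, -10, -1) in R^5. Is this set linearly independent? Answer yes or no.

yes

Form the matrix with these vectors as rows and row reduce.
R2 ← R2 + (7/2)·R1: [0, -35, 32, 3, 41]
R3 ← R3 − (3/2)·R1: [0, 18, -20, -6, -10]
R4 ← R4 − (13/4)·R1: [0, 35, -89/2, -13/2, -57/2]
R5 ← R5 − (1/4)·R1: [0, 15, -1/2, -21/2, -5/2]
R3 ← R3 + (18/35)·R2: [0, 0, -124/35, -156/35, 388/35]
R4 ← R4 + R2: [0, 0, -25/2, -7/2, 25/2]
R5 ← R5 + (3/7)·R2: [0, 0, 185/14, -129/14, 211/14]
R4 ← R4 − (875/248)·R3: [0, 0, 0, 379/31, -825/31]
R5 ← R5 + (925/248)·R3: [0, 0, 0, -801/31, 1749/31]
R5 ← R5 + (801/379)·R4: [0, 0, 0, 0, 66/379]
5 nonzero rows, so the 5 vectors span a space of dimension 5.
Since 5 = 5, the vectors are linearly independent.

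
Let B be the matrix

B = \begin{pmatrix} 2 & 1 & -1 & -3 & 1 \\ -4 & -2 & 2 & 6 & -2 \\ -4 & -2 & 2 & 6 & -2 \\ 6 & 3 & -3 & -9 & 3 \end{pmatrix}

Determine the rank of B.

Row reduce to echelon form.
R2 ← R2 + (2)·R1: [0, 0, 0, 0, 0]
R3 ← R3 + (2)·R1: [0, 0, 0, 0, 0]
R4 ← R4 − (3)·R1: [0, 0, 0, 0, 0]
Echelon form has 1 nonzero row, so rank(B) = 1.

1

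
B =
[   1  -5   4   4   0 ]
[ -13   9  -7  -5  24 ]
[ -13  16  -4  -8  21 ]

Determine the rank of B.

3

Row reduce to echelon form.
R2 ← R2 + (13)·R1: [0, -56, 45, 47, 24]
R3 ← R3 + (13)·R1: [0, -49, 48, 44, 21]
R3 ← R3 − (7/8)·R2: [0, 0, 69/8, 23/8, 0]
Echelon form has 3 nonzero rows, so rank(B) = 3.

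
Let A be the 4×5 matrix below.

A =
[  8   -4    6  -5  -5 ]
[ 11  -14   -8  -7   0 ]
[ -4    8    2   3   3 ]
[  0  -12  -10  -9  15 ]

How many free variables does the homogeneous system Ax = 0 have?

Row reduce to echelon form.
R2 ← R2 − (11/8)·R1: [0, -17/2, -65/4, -1/8, 55/8]
R3 ← R3 + (1/2)·R1: [0, 6, 5, 1/2, 1/2]
R3 ← R3 + (12/17)·R2: [0, 0, -110/17, 7/17, 91/17]
R4 ← R4 − (24/17)·R2: [0, 0, 220/17, -150/17, 90/17]
R4 ← R4 + (2)·R3: [0, 0, 0, -8, 16]
4 nonzero rows, so rank(A) = 4.
A has 5 columns; by rank–nullity, nullity = 5 − 4 = 1.

1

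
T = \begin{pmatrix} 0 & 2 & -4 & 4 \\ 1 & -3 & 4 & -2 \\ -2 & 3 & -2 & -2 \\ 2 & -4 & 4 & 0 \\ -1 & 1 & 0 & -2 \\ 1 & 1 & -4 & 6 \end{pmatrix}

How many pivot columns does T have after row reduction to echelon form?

2

Row reduce to echelon form.
Swap R1 ↔ R2
R3 ← R3 + (2)·R1: [0, -3, 6, -6]
R4 ← R4 − (2)·R1: [0, 2, -4, 4]
R5 ← R5 + R1: [0, -2, 4, -4]
R6 ← R6 − R1: [0, 4, -8, 8]
R3 ← R3 + (3/2)·R2: [0, 0, 0, 0]
R4 ← R4 − R2: [0, 0, 0, 0]
R5 ← R5 + R2: [0, 0, 0, 0]
R6 ← R6 − (2)·R2: [0, 0, 0, 0]
Echelon form has 2 nonzero rows, so rank(T) = 2.
Each nonzero row contributes one pivot column: 2 pivot columns.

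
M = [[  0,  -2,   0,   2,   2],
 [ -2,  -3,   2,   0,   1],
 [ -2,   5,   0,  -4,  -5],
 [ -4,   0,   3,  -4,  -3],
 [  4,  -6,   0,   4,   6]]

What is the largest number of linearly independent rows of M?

3

Row reduce to echelon form.
Swap R1 ↔ R2
R3 ← R3 − R1: [0, 8, -2, -4, -6]
R4 ← R4 − (2)·R1: [0, 6, -1, -4, -5]
R5 ← R5 + (2)·R1: [0, -12, 4, 4, 8]
R3 ← R3 + (4)·R2: [0, 0, -2, 4, 2]
R4 ← R4 + (3)·R2: [0, 0, -1, 2, 1]
R5 ← R5 − (6)·R2: [0, 0, 4, -8, -4]
R4 ← R4 − (1/2)·R3: [0, 0, 0, 0, 0]
R5 ← R5 + (2)·R3: [0, 0, 0, 0, 0]
Echelon form has 3 nonzero rows, so rank(M) = 3.
The rank gives the maximum number of linearly independent rows: 3.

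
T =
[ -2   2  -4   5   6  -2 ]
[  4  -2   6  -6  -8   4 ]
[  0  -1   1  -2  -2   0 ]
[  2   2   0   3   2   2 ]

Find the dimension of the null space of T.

Row reduce to echelon form.
R2 ← R2 + (2)·R1: [0, 2, -2, 4, 4, 0]
R4 ← R4 + R1: [0, 4, -4, 8, 8, 0]
R3 ← R3 + (1/2)·R2: [0, 0, 0, 0, 0, 0]
R4 ← R4 − (2)·R2: [0, 0, 0, 0, 0, 0]
2 nonzero rows, so rank(T) = 2.
T has 6 columns; by rank–nullity, nullity = 6 − 2 = 4.

4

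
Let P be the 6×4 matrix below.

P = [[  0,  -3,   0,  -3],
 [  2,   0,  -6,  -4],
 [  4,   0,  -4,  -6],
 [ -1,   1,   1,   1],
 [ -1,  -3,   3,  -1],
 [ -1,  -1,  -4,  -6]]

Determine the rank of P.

Row reduce to echelon form.
Swap R1 ↔ R2
R3 ← R3 − (2)·R1: [0, 0, 8, 2]
R4 ← R4 + (1/2)·R1: [0, 1, -2, -1]
R5 ← R5 + (1/2)·R1: [0, -3, 0, -3]
R6 ← R6 + (1/2)·R1: [0, -1, -7, -8]
R4 ← R4 + (1/3)·R2: [0, 0, -2, -2]
R5 ← R5 − R2: [0, 0, 0, 0]
R6 ← R6 − (1/3)·R2: [0, 0, -7, -7]
R4 ← R4 + (1/4)·R3: [0, 0, 0, -3/2]
R6 ← R6 + (7/8)·R3: [0, 0, 0, -21/4]
R6 ← R6 − (7/2)·R4: [0, 0, 0, 0]
Echelon form has 4 nonzero rows, so rank(P) = 4.

4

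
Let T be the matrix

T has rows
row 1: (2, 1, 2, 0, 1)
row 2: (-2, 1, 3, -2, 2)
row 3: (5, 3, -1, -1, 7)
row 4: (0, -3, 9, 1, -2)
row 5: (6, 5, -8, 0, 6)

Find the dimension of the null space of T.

Row reduce to echelon form.
R2 ← R2 + R1: [0, 2, 5, -2, 3]
R3 ← R3 − (5/2)·R1: [0, 1/2, -6, -1, 9/2]
R5 ← R5 − (3)·R1: [0, 2, -14, 0, 3]
R3 ← R3 − (1/4)·R2: [0, 0, -29/4, -1/2, 15/4]
R4 ← R4 + (3/2)·R2: [0, 0, 33/2, -2, 5/2]
R5 ← R5 − R2: [0, 0, -19, 2, 0]
R4 ← R4 + (66/29)·R3: [0, 0, 0, -91/29, 320/29]
R5 ← R5 − (76/29)·R3: [0, 0, 0, 96/29, -285/29]
R5 ← R5 + (96/91)·R4: [0, 0, 0, 0, 165/91]
5 nonzero rows, so rank(T) = 5.
T has 5 columns; by rank–nullity, nullity = 5 − 5 = 0.

0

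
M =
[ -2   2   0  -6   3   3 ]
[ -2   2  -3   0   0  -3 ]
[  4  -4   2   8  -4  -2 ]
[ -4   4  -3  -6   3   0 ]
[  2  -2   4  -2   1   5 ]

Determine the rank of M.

2

Row reduce to echelon form.
R2 ← R2 − R1: [0, 0, -3, 6, -3, -6]
R3 ← R3 + (2)·R1: [0, 0, 2, -4, 2, 4]
R4 ← R4 − (2)·R1: [0, 0, -3, 6, -3, -6]
R5 ← R5 + R1: [0, 0, 4, -8, 4, 8]
R3 ← R3 + (2/3)·R2: [0, 0, 0, 0, 0, 0]
R4 ← R4 − R2: [0, 0, 0, 0, 0, 0]
R5 ← R5 + (4/3)·R2: [0, 0, 0, 0, 0, 0]
Echelon form has 2 nonzero rows, so rank(M) = 2.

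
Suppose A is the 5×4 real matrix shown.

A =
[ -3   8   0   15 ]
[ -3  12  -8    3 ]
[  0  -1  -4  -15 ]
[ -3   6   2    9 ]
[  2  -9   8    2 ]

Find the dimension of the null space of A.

0

Row reduce to echelon form.
R2 ← R2 − R1: [0, 4, -8, -12]
R4 ← R4 − R1: [0, -2, 2, -6]
R5 ← R5 + (2/3)·R1: [0, -11/3, 8, 12]
R3 ← R3 + (1/4)·R2: [0, 0, -6, -18]
R4 ← R4 + (1/2)·R2: [0, 0, -2, -12]
R5 ← R5 + (11/12)·R2: [0, 0, 2/3, 1]
R4 ← R4 − (1/3)·R3: [0, 0, 0, -6]
R5 ← R5 + (1/9)·R3: [0, 0, 0, -1]
R5 ← R5 − (1/6)·R4: [0, 0, 0, 0]
4 nonzero rows, so rank(A) = 4.
A has 4 columns; by rank–nullity, nullity = 4 − 4 = 0.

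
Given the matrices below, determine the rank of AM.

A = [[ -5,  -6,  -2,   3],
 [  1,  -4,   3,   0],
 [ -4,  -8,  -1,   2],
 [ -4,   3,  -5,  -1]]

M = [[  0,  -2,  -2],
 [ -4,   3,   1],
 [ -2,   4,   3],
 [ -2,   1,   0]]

2

First compute AM:
[[ 22, -13,  -2],
 [ 10,  -2,   3],
 [ 30, -18,  -3],
 [  0,  -4,  -4]]
Now row reduce the product.
R2 ← R2 − (5/11)·R1: [0, 43/11, 43/11]
R3 ← R3 − (15/11)·R1: [0, -3/11, -3/11]
R3 ← R3 + (3/43)·R2: [0, 0, 0]
R4 ← R4 + (44/43)·R2: [0, 0, 0]
2 nonzero rows, so rank(AM) = 2.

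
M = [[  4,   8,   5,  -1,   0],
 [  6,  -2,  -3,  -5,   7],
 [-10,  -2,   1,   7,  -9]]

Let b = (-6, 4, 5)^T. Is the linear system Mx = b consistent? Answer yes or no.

no

Row reduce the augmented matrix [M | b].
R2 ← R2 − (3/2)·R1: [0, -14, -21/2, -7/2, 7, 13]
R3 ← R3 + (5/2)·R1: [0, 18, 27/2, 9/2, -9, -10]
R3 ← R3 + (9/7)·R2: [0, 0, 0, 0, 0, 47/7]
The echelon form has 3 nonzero rows; the last pivot sits in the augmented column, so rank(M) = 2 but rank([M|b]) = 3.
Since the ranks differ, the system is inconsistent.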